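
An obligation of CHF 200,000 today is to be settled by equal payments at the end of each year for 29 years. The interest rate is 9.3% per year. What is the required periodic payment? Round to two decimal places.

Level ordinary annuity; solve PV = PMT × [(1 − (1+r)^−n)/r] for PMT.
Periodic rate r = 0.093 per year.
With n = 29: PMT = 200,000 / ([(1 − (1+r)^−n)/r]) = CHF 20,126.83

CHF 20,126.83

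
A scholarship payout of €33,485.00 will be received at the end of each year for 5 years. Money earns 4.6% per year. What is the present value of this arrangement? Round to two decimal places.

€146,589.64

This is an ordinary annuity: 5 payments of €33,485.00 at the end of each year.
Periodic rate r = 0.046 per year.
PV = PMT × [(1 − (1+r)^−n)/r] = 33,485 × [1 − (1+r)^−5] / r = €146,589.64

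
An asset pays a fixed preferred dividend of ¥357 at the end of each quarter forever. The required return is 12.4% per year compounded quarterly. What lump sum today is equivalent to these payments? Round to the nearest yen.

Periodic rate r = 0.124/4 per quarter.
Level perpetuity: PV = PMT / r = 357 / (0.124/4) = ¥11,516.

¥11,516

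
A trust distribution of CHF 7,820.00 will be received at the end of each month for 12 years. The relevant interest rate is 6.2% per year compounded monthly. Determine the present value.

This is an ordinary annuity: 144 payments of CHF 7,820.00 at the end of each month.
Periodic rate r = 0.062/12 per month; n is counted in months.
PV = PMT × [(1 − (1+r)^−n)/r] = 7,820 × [1 − (1+r)^−144] / r = CHF 792,917.18

CHF 792,917.18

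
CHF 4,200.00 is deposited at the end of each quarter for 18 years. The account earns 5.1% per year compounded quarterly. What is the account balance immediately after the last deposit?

CHF 490,753.25

This is an ordinary annuity: 72 deposits of CHF 4,200.00 at the end of each quarter.
Periodic rate r = 0.051/4 per quarter; n is counted in quarters.
FV = PMT × [((1+r)^n − 1)/r] = 4,200 × [(1+r)^72 − 1] / r = CHF 490,753.25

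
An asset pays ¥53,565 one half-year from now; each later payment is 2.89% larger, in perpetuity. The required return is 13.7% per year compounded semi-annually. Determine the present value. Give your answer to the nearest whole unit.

¥1,352,652

Periodic rate r = 0.137/2 per half-year.
Growing perpetuity (Gordon): PV = PMT₁ / (r − g) = 53,565 / (r − 0.0289) = ¥1,352,652.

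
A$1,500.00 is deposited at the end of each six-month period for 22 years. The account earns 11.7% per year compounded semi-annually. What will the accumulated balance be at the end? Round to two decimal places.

This is an ordinary annuity: 44 deposits of A$1,500.00 at the end of each six-month period.
Periodic rate r = 0.117/2 per half-year; n is counted in half-years.
FV = PMT × [((1+r)^n − 1)/r] = 1,500 × [(1+r)^44 − 1] / r = A$287,206.94

A$287,206.94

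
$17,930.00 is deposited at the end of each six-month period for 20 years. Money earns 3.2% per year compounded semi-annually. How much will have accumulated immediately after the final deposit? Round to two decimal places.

$993,879.55

This is an ordinary annuity: 40 deposits of $17,930.00 at the end of each six-month period.
Periodic rate r = 0.032/2 per half-year; n is counted in half-years.
FV = PMT × [((1+r)^n − 1)/r] = 17,930 × [(1+r)^40 − 1] / r = $993,879.55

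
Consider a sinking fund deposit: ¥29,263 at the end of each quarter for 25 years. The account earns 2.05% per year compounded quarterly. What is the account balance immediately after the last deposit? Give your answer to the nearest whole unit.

¥3,810,049

This is an ordinary annuity: 100 deposits of ¥29,263 at the end of each quarter.
Periodic rate r = 0.0205/4 per quarter; n is counted in quarters.
FV = PMT × [((1+r)^n − 1)/r] = 29,263 × [(1+r)^100 − 1] / r = ¥3,810,049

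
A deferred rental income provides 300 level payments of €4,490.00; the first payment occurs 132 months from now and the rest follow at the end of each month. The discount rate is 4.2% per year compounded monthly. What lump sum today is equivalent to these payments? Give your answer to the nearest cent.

€527,142.09

Ordinary annuity of 300 payments, first payment at period 132.
Periodic rate r = 0.042/12 per month; n is counted in months.
The ordinary-annuity PV formula values the stream one period before the first payment (period 131); discount that back 131 periods:
PV₀ = 4,490 × [1 − (1+r)^−300] / r × (1+r)^−131 = €527,142.09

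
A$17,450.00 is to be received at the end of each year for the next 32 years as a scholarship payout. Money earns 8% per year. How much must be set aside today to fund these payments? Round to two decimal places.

A$199,540.74

This is an ordinary annuity: 32 payments of A$17,450.00 at the end of each year.
Periodic rate r = 0.08 per year.
PV = PMT × [(1 − (1+r)^−n)/r] = 17,450 × [1 − (1+r)^−32] / r = A$199,540.74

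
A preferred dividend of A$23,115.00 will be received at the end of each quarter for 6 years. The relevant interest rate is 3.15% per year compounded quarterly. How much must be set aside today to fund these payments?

A$503,688.19

This is an ordinary annuity: 24 payments of A$23,115.00 at the end of each quarter.
Periodic rate r = 0.0315/4 per quarter; n is counted in quarters.
PV = PMT × [(1 − (1+r)^−n)/r] = 23,115 × [1 − (1+r)^−24] / r = A$503,688.19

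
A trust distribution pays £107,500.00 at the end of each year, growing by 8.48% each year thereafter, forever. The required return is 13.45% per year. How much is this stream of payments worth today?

Periodic rate r = 0.1345 per year.
Growing perpetuity (Gordon): PV = PMT₁ / (r − g) = 107,500 / (r − 0.0848) = £2,162,977.87.

£2,162,977.87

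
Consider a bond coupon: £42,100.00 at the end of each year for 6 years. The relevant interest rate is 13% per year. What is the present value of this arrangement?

This is an ordinary annuity: 6 payments of £42,100.00 at the end of each year.
Periodic rate r = 0.13 per year.
PV = PMT × [(1 − (1+r)^−n)/r] = 42,100 × [1 − (1+r)^−6] / r = £168,296.85

£168,296.85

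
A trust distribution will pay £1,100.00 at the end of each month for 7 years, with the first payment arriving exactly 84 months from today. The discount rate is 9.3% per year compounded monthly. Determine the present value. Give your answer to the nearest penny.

£35,684.29

Ordinary annuity of 84 payments, first payment at period 84.
Periodic rate r = 0.093/12 per month; n is counted in months.
The ordinary-annuity PV formula values the stream one period before the first payment (period 83); discount that back 83 periods:
PV₀ = 1,100 × [1 − (1+r)^−84] / r × (1+r)^−83 = £35,684.29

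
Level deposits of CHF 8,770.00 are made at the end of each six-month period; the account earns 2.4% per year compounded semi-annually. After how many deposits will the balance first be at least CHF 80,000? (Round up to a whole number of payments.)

9 payments

Periodic rate r = 0.024/2 per half-year; n is counted in half-years.
Ordinary annuity FV: 80,000 = 8,770 × [((1+r)^n − 1)/r].
(1+r)^n = 1 + 80,000 × r / 8,770, so n = ln(1 + 80,000·r/8,770) / ln(1+r) = 8.71.
Round up to a whole number of payments: n = 9.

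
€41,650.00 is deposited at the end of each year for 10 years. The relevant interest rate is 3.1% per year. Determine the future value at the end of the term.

This is an ordinary annuity: 10 deposits of €41,650.00 at the end of each year.
Periodic rate r = 0.031 per year.
FV = PMT × [((1+r)^n − 1)/r] = 41,650 × [(1+r)^10 − 1] / r = €479,675.34

€479,675.34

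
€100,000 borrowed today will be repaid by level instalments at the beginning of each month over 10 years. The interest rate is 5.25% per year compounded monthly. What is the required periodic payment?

Level annuity due; solve PV = PMT × [(1 − (1+r)^−n)/r] × (1+r) for PMT.
Periodic rate r = 0.0525/12 per month; n is counted in months.
With n = 120: PMT = 100,000 / ([(1 − (1+r)^−n)/r] × (1+r)) = €1,068.24

€1,068.24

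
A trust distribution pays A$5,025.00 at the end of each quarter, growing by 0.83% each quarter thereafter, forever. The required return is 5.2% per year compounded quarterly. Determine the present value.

Periodic rate r = 0.052/4 per quarter.
Growing perpetuity (Gordon): PV = PMT₁ / (r − g) = 5,025 / (r − 0.0083) = A$1,069,148.94.

A$1,069,148.94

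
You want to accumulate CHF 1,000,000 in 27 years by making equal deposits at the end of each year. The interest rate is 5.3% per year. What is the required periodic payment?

CHF 17,477.78

Level ordinary annuity; solve FV = PMT × [((1+r)^n − 1)/r] for PMT.
Periodic rate r = 0.053 per year.
With n = 27: PMT = 1,000,000 / ([((1+r)^n − 1)/r]) = CHF 17,477.78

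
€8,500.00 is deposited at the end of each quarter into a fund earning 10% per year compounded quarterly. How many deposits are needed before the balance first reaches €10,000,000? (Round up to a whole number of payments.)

139 payments

Periodic rate r = 0.1/4 per quarter; n is counted in quarters.
Ordinary annuity FV: 10,000,000 = 8,500 × [((1+r)^n − 1)/r].
(1+r)^n = 1 + 10,000,000 × r / 8,500, so n = ln(1 + 10,000,000·r/8,500) / ln(1+r) = 138.29.
Round up to a whole number of payments: n = 139.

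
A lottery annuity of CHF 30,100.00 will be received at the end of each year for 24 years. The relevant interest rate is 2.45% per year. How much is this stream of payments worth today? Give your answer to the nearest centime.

This is an ordinary annuity: 24 payments of CHF 30,100.00 at the end of each year.
Periodic rate r = 0.0245 per year.
PV = PMT × [(1 − (1+r)^−n)/r] = 30,100 × [1 − (1+r)^−24] / r = CHF 541,323.71

CHF 541,323.71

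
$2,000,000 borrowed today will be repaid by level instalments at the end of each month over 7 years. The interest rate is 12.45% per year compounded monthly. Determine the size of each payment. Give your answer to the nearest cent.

$35,788.58

Level ordinary annuity; solve PV = PMT × [(1 − (1+r)^−n)/r] for PMT.
Periodic rate r = 0.1245/12 per month; n is counted in months.
With n = 84: PMT = 2,000,000 / ([(1 − (1+r)^−n)/r]) = $35,788.58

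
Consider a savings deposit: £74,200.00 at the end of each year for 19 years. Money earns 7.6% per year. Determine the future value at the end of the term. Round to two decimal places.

This is an ordinary annuity: 19 deposits of £74,200.00 at the end of each year.
Periodic rate r = 0.076 per year.
FV = PMT × [((1+r)^n − 1)/r] = 74,200 × [(1+r)^19 − 1] / r = £2,950,345.75

£2,950,345.75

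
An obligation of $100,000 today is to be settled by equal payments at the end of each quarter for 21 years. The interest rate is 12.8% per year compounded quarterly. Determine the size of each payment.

$3,444.35

Level ordinary annuity; solve PV = PMT × [(1 − (1+r)^−n)/r] for PMT.
Periodic rate r = 0.128/4 per quarter; n is counted in quarters.
With n = 84: PMT = 100,000 / ([(1 − (1+r)^−n)/r]) = $3,444.35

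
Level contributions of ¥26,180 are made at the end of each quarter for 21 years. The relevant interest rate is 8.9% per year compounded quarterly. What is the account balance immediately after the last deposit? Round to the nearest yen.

This is an ordinary annuity: 84 deposits of ¥26,180 at the end of each quarter.
Periodic rate r = 0.089/4 per quarter; n is counted in quarters.
FV = PMT × [((1+r)^n − 1)/r] = 26,180 × [(1+r)^84 − 1] / r = ¥6,295,384

¥6,295,384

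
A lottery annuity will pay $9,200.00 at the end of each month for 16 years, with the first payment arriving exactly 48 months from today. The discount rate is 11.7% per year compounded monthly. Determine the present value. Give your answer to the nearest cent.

$505,215.90

Ordinary annuity of 192 payments, first payment at period 48.
Periodic rate r = 0.117/12 per month; n is counted in months.
The ordinary-annuity PV formula values the stream one period before the first payment (period 47); discount that back 47 periods:
PV₀ = 9,200 × [1 − (1+r)^−192] / r × (1+r)^−47 = $505,215.90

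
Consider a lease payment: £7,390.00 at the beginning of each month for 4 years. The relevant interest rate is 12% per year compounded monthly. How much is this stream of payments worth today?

This is an annuity due: 48 payments of £7,390.00 at the beginning of each month.
Periodic rate r = 0.12/12 per month; n is counted in months.
PV = PMT × [(1 − (1+r)^−n)/r] × (1+r) = 7,390 × [1 − (1+r)^−48] / r × (1+r) = £283,433.84

£283,433.84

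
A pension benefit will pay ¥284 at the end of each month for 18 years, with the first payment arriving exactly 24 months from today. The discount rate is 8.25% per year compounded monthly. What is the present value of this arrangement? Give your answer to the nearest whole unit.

Ordinary annuity of 216 payments, first payment at period 24.
Periodic rate r = 0.0825/12 per month; n is counted in months.
The ordinary-annuity PV formula values the stream one period before the first payment (period 23); discount that back 23 periods:
PV₀ = 284 × [1 − (1+r)^−216] / r × (1+r)^−23 = ¥27,253

¥27,253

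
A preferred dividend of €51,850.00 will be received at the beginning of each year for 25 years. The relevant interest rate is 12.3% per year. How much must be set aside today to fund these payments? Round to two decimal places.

€447,349.41

This is an annuity due: 25 payments of €51,850.00 at the beginning of each year.
Periodic rate r = 0.123 per year.
PV = PMT × [(1 − (1+r)^−n)/r] × (1+r) = 51,850 × [1 − (1+r)^−25] / r × (1+r) = €447,349.41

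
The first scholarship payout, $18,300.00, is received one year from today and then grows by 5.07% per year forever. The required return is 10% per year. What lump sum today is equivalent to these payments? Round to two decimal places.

Periodic rate r = 0.1 per year.
Growing perpetuity (Gordon): PV = PMT₁ / (r − g) = 18,300 / (r − 0.0507) = $371,196.75.

$371,196.75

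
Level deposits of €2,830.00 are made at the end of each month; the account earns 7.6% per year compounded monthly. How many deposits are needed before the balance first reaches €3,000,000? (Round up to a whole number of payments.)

324 payments

Periodic rate r = 0.076/12 per month; n is counted in months.
Ordinary annuity FV: 3,000,000 = 2,830 × [((1+r)^n − 1)/r].
(1+r)^n = 1 + 3,000,000 × r / 2,830, so n = ln(1 + 3,000,000·r/2,830) / ln(1+r) = 323.60.
Round up to a whole number of payments: n = 324.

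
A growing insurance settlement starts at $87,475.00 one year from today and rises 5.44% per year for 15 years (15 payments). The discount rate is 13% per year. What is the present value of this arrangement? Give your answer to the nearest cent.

$747,564.88

Periodic rate r = 0.13 per year.
Growing ordinary annuity: PV = PMT₁ × [1 − ((1+g)/(1+r))^n] / (r − g) = 87,475 × [1 − ((1+0.0544)/(1+r))^15] / (r − 0.0544) = $747,564.88.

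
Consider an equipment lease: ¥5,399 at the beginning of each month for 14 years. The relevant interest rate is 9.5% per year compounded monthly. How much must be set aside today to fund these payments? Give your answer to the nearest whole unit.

This is an annuity due: 168 payments of ¥5,399 at the beginning of each month.
Periodic rate r = 0.095/12 per month; n is counted in months.
PV = PMT × [(1 − (1+r)^−n)/r] × (1+r) = 5,399 × [1 − (1+r)^−168] / r × (1+r) = ¥504,628

¥504,628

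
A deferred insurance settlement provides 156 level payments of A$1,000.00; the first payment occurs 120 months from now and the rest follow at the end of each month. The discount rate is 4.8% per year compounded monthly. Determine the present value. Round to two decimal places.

Ordinary annuity of 156 payments, first payment at period 120.
Periodic rate r = 0.048/12 per month; n is counted in months.
The ordinary-annuity PV formula values the stream one period before the first payment (period 119); discount that back 119 periods:
PV₀ = 1,000 × [1 − (1+r)^−156] / r × (1+r)^−119 = A$72,062.84

A$72,062.84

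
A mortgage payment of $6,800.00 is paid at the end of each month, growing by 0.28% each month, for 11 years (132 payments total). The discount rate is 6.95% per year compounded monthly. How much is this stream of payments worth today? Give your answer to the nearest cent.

Periodic rate r = 0.0695/12 per month; n is counted in months.
Growing ordinary annuity: PV = PMT₁ × [1 − ((1+g)/(1+r))^n] / (r − g) = 6,800 × [1 − ((1+0.0028)/(1+r))^132] / (r − 0.0028) = $738,977.22.

$738,977.22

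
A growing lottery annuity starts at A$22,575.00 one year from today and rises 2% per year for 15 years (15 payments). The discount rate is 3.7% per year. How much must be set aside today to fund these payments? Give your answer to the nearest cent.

Periodic rate r = 0.037 per year.
Growing ordinary annuity: PV = PMT₁ × [1 − ((1+g)/(1+r))^n] / (r − g) = 22,575 × [1 − ((1+0.02)/(1+r))^15] / (r − 0.02) = A$291,606.41.

A$291,606.41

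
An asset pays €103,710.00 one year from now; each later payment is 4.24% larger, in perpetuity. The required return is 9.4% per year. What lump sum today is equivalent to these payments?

Periodic rate r = 0.094 per year.
Growing perpetuity (Gordon): PV = PMT₁ / (r − g) = 103,710 / (r − 0.0424) = €2,009,883.72.

€2,009,883.72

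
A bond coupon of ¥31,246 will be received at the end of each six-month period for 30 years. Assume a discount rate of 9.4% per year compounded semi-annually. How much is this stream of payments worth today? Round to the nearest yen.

¥622,552

This is an ordinary annuity: 60 payments of ¥31,246 at the end of each six-month period.
Periodic rate r = 0.094/2 per half-year; n is counted in half-years.
PV = PMT × [(1 − (1+r)^−n)/r] = 31,246 × [1 − (1+r)^−60] / r = ¥622,552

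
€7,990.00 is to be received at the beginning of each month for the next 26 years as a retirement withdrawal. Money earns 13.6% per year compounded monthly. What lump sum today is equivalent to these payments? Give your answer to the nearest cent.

This is an annuity due: 312 payments of €7,990.00 at the beginning of each month.
Periodic rate r = 0.136/12 per month; n is counted in months.
PV = PMT × [(1 − (1+r)^−n)/r] × (1+r) = 7,990 × [1 − (1+r)^−312] / r × (1+r) = €691,803.70

€691,803.70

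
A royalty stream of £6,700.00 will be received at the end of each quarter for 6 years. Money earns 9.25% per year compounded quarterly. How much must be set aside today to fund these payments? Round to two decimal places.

This is an ordinary annuity: 24 payments of £6,700.00 at the end of each quarter.
Periodic rate r = 0.0925/4 per quarter; n is counted in quarters.
PV = PMT × [(1 − (1+r)^−n)/r] = 6,700 × [1 − (1+r)^−24] / r = £122,349.43

£122,349.43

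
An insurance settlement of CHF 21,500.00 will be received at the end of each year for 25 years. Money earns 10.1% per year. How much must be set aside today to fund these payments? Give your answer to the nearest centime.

This is an ordinary annuity: 25 payments of CHF 21,500.00 at the end of each year.
Periodic rate r = 0.101 per year.
PV = PMT × [(1 − (1+r)^−n)/r] = 21,500 × [1 − (1+r)^−25] / r = CHF 193,665.41

CHF 193,665.41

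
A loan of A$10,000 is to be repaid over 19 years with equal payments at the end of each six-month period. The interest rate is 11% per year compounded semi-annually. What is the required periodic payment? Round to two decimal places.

A$632.72

Level ordinary annuity; solve PV = PMT × [(1 − (1+r)^−n)/r] for PMT.
Periodic rate r = 0.11/2 per half-year; n is counted in half-years.
With n = 38: PMT = 10,000 / ([(1 − (1+r)^−n)/r]) = A$632.72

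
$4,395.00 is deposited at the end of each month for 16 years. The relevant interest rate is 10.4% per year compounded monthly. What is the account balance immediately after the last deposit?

This is an ordinary annuity: 192 deposits of $4,395.00 at the end of each month.
Periodic rate r = 0.104/12 per month; n is counted in months.
FV = PMT × [((1+r)^n − 1)/r] = 4,395 × [(1+r)^192 − 1] / r = $2,151,522.74

$2,151,522.74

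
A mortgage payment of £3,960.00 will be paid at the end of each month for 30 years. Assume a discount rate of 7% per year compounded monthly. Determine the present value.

This is an ordinary annuity: 360 payments of £3,960.00 at the end of each month.
Periodic rate r = 0.07/12 per month; n is counted in months.
PV = PMT × [(1 − (1+r)^−n)/r] = 3,960 × [1 − (1+r)^−360] / r = £595,217.97

£595,217.97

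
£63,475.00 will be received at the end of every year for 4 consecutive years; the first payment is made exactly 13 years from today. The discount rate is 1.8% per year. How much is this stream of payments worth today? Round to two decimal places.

Ordinary annuity of 4 payments, first payment at period 13.
Periodic rate r = 0.018 per year.
The ordinary-annuity PV formula values the stream one period before the first payment (period 12); discount that back 12 periods:
PV₀ = 63,475 × [1 − (1+r)^−4] / r × (1+r)^−12 = £196,067.81

£196,067.81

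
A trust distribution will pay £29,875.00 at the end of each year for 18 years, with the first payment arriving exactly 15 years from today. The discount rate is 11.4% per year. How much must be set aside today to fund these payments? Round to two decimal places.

Ordinary annuity of 18 payments, first payment at period 15.
Periodic rate r = 0.114 per year.
The ordinary-annuity PV formula values the stream one period before the first payment (period 14); discount that back 14 periods:
PV₀ = 29,875 × [1 − (1+r)^−18] / r × (1+r)^−14 = £49,530.10

£49,530.10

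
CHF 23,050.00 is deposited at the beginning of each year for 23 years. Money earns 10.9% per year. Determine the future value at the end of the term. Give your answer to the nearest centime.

This is an annuity due: 23 deposits of CHF 23,050.00 at the beginning of each year.
Periodic rate r = 0.109 per year.
FV = PMT × [((1+r)^n − 1)/r] × (1+r) = 23,050 × [(1+r)^23 − 1] / r × (1+r) = CHF 2,298,285.85

CHF 2,298,285.85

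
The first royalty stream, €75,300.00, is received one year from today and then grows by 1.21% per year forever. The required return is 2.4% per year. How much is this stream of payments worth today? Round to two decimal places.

Periodic rate r = 0.024 per year.
Growing perpetuity (Gordon): PV = PMT₁ / (r − g) = 75,300 / (r − 0.0121) = €6,327,731.09.

€6,327,731.09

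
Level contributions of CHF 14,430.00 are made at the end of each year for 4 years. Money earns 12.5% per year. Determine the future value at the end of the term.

This is an ordinary annuity: 4 deposits of CHF 14,430.00 at the end of each year.
Periodic rate r = 0.125 per year.
FV = PMT × [((1+r)^n − 1)/r] = 14,430 × [(1+r)^4 − 1] / r = CHF 69,472.56

CHF 69,472.56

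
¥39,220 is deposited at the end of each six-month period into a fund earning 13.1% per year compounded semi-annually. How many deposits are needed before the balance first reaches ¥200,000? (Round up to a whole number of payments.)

5 payments

Periodic rate r = 0.131/2 per half-year; n is counted in half-years.
Ordinary annuity FV: 200,000 = 39,220 × [((1+r)^n − 1)/r].
(1+r)^n = 1 + 200,000 × r / 39,220, so n = ln(1 + 200,000·r/39,220) / ln(1+r) = 4.54.
Round up to a whole number of payments: n = 5.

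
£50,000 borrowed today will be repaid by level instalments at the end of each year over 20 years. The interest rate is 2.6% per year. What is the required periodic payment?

£3,237.73

Level ordinary annuity; solve PV = PMT × [(1 − (1+r)^−n)/r] for PMT.
Periodic rate r = 0.026 per year.
With n = 20: PMT = 50,000 / ([(1 − (1+r)^−n)/r]) = £3,237.73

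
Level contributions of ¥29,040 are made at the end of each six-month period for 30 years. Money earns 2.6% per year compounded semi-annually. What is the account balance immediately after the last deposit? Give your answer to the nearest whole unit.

This is an ordinary annuity: 60 deposits of ¥29,040 at the end of each six-month period.
Periodic rate r = 0.026/2 per half-year; n is counted in half-years.
FV = PMT × [((1+r)^n − 1)/r] = 29,040 × [(1+r)^60 − 1] / r = ¥2,614,794

¥2,614,794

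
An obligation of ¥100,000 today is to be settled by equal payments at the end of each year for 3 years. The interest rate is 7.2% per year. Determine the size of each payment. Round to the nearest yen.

¥38,244

Level ordinary annuity; solve PV = PMT × [(1 − (1+r)^−n)/r] for PMT.
Periodic rate r = 0.072 per year.
With n = 3: PMT = 100,000 / ([(1 − (1+r)^−n)/r]) = ¥38,244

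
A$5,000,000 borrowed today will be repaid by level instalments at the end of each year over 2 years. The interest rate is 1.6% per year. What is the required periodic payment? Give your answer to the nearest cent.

Level ordinary annuity; solve PV = PMT × [(1 − (1+r)^−n)/r] for PMT.
Periodic rate r = 0.016 per year.
With n = 2: PMT = 5,000,000 / ([(1 − (1+r)^−n)/r]) = A$2,560,158.73

A$2,560,158.73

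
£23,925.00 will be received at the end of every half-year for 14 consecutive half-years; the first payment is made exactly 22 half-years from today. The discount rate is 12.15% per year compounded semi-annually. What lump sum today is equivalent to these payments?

Ordinary annuity of 14 payments, first payment at period 22.
Periodic rate r = 0.1215/2 per half-year; n is counted in half-years.
The ordinary-annuity PV formula values the stream one period before the first payment (period 21); discount that back 21 periods:
PV₀ = 23,925 × [1 − (1+r)^−14] / r × (1+r)^−21 = £64,152.31

£64,152.31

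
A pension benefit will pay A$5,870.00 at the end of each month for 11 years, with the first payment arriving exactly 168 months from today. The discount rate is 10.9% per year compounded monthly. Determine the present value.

Ordinary annuity of 132 payments, first payment at period 168.
Periodic rate r = 0.109/12 per month; n is counted in months.
The ordinary-annuity PV formula values the stream one period before the first payment (period 167); discount that back 167 periods:
PV₀ = 5,870 × [1 − (1+r)^−132] / r × (1+r)^−167 = A$99,478.43

A$99,478.43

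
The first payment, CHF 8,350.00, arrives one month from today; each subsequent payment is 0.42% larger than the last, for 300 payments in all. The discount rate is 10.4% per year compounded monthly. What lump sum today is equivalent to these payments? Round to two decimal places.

Periodic rate r = 0.104/12 per month; n is counted in months.
Growing ordinary annuity: PV = PMT₁ × [1 − ((1+g)/(1+r))^n] / (r − g) = 8,350 × [1 − ((1+0.0042)/(1+r))^300] / (r − 0.0042) = CHF 1,375,698.18.

CHF 1,375,698.18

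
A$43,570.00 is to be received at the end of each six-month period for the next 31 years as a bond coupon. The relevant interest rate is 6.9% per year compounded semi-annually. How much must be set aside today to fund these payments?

This is an ordinary annuity: 62 payments of A$43,570.00 at the end of each six-month period.
Periodic rate r = 0.069/2 per half-year; n is counted in half-years.
PV = PMT × [(1 − (1+r)^−n)/r] = 43,570 × [1 − (1+r)^−62] / r = A$1,108,700.89

A$1,108,700.89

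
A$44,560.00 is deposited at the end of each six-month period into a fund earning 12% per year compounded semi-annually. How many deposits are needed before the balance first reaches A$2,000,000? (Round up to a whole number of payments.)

Periodic rate r = 0.12/2 per half-year; n is counted in half-years.
Ordinary annuity FV: 2,000,000 = 44,560 × [((1+r)^n − 1)/r].
(1+r)^n = 1 + 2,000,000 × r / 44,560, so n = ln(1 + 2,000,000·r/44,560) / ln(1+r) = 22.42.
Round up to a whole number of payments: n = 23.

23 payments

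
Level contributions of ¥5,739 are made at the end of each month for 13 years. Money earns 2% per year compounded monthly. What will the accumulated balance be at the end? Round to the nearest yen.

¥1,021,483

This is an ordinary annuity: 156 deposits of ¥5,739 at the end of each month.
Periodic rate r = 0.02/12 per month; n is counted in months.
FV = PMT × [((1+r)^n − 1)/r] = 5,739 × [(1+r)^156 − 1] / r = ¥1,021,483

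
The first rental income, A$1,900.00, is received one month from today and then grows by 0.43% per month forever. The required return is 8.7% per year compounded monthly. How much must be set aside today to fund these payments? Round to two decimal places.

A$644,067.80

Periodic rate r = 0.087/12 per month.
Growing perpetuity (Gordon): PV = PMT₁ / (r − g) = 1,900 / (r − 0.0043) = A$644,067.80.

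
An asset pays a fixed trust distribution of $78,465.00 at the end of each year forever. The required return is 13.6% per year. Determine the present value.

Periodic rate r = 0.136 per year.
Level perpetuity: PV = PMT / r = 78,465 / (0.136) = $576,948.53.

$576,948.53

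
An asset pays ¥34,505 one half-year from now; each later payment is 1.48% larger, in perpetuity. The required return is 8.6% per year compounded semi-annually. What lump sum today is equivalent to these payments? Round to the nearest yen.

¥1,223,582

Periodic rate r = 0.086/2 per half-year.
Growing perpetuity (Gordon): PV = PMT₁ / (r − g) = 34,505 / (r − 0.0148) = ¥1,223,582.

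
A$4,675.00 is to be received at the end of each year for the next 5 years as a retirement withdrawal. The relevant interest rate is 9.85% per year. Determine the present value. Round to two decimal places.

This is an ordinary annuity: 5 payments of A$4,675.00 at the end of each year.
Periodic rate r = 0.0985 per year.
PV = PMT × [(1 − (1+r)^−n)/r] = 4,675 × [1 − (1+r)^−5] / r = A$17,790.05

A$17,790.05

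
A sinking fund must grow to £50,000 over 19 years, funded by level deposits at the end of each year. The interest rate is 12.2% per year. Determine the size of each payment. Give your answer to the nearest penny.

Level ordinary annuity; solve FV = PMT × [((1+r)^n − 1)/r] for PMT.
Periodic rate r = 0.122 per year.
With n = 19: PMT = 50,000 / ([((1+r)^n − 1)/r]) = £771.20

£771.20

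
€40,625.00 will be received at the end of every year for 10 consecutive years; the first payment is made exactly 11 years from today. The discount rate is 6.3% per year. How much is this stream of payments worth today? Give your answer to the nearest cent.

Ordinary annuity of 10 payments, first payment at period 11.
Periodic rate r = 0.063 per year.
The ordinary-annuity PV formula values the stream one period before the first payment (period 10); discount that back 10 periods:
PV₀ = 40,625 × [1 − (1+r)^−10] / r × (1+r)^−10 = €160,027.17

€160,027.17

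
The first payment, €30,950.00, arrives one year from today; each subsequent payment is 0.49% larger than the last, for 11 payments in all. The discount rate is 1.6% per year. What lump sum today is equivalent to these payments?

€317,371.07

Periodic rate r = 0.016 per year.
Growing ordinary annuity: PV = PMT₁ × [1 − ((1+g)/(1+r))^n] / (r − g) = 30,950 × [1 − ((1+0.0049)/(1+r))^11] / (r − 0.0049) = €317,371.07.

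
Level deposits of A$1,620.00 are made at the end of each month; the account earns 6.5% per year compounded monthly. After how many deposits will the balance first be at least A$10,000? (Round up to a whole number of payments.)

7 payments

Periodic rate r = 0.065/12 per month; n is counted in months.
Ordinary annuity FV: 10,000 = 1,620 × [((1+r)^n − 1)/r].
(1+r)^n = 1 + 10,000 × r / 1,620, so n = ln(1 + 10,000·r/1,620) / ln(1+r) = 6.09.
Round up to a whole number of payments: n = 7.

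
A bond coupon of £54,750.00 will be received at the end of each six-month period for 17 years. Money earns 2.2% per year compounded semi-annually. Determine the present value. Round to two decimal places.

This is an ordinary annuity: 34 payments of £54,750.00 at the end of each six-month period.
Periodic rate r = 0.022/2 per half-year; n is counted in half-years.
PV = PMT × [(1 − (1+r)^−n)/r] = 54,750 × [1 − (1+r)^−34] / r = £1,546,024.41

£1,546,024.41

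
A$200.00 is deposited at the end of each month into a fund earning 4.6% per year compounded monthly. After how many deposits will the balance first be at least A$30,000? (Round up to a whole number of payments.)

Periodic rate r = 0.046/12 per month; n is counted in months.
Ordinary annuity FV: 30,000 = 200 × [((1+r)^n − 1)/r].
(1+r)^n = 1 + 30,000 × r / 200, so n = ln(1 + 30,000·r/200) / ln(1+r) = 118.73.
Round up to a whole number of payments: n = 119.

119 payments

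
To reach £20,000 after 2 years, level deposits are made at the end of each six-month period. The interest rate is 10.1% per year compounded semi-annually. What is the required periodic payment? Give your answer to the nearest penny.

Level ordinary annuity; solve FV = PMT × [((1+r)^n − 1)/r] for PMT.
Periodic rate r = 0.101/2 per half-year; n is counted in half-years.
With n = 4: PMT = 20,000 / ([((1+r)^n − 1)/r]) = £4,636.79

£4,636.79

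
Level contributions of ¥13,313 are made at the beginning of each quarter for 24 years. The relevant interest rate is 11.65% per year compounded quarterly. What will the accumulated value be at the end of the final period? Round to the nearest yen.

¥6,932,771

This is an annuity due: 96 deposits of ¥13,313 at the beginning of each quarter.
Periodic rate r = 0.1165/4 per quarter; n is counted in quarters.
FV = PMT × [((1+r)^n − 1)/r] × (1+r) = 13,313 × [(1+r)^96 − 1] / r × (1+r) = ¥6,932,771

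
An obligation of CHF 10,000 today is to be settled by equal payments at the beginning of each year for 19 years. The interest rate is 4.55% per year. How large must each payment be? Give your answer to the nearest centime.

Level annuity due; solve PV = PMT × [(1 − (1+r)^−n)/r] × (1+r) for PMT.
Periodic rate r = 0.0455 per year.
With n = 19: PMT = 10,000 / ([(1 − (1+r)^−n)/r] × (1+r)) = CHF 762.68

CHF 762.68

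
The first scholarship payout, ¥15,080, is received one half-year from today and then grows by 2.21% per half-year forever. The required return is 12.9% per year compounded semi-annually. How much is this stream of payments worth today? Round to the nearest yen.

Periodic rate r = 0.129/2 per half-year.
Growing perpetuity (Gordon): PV = PMT₁ / (r − g) = 15,080 / (r − 0.0221) = ¥355,660.

¥355,660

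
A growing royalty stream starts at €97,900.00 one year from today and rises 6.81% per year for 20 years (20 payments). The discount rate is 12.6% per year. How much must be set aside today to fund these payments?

Periodic rate r = 0.126 per year.
Growing ordinary annuity: PV = PMT₁ × [1 − ((1+g)/(1+r))^n] / (r − g) = 97,900 × [1 − ((1+0.0681)/(1+r))^20] / (r − 0.0681) = €1,102,579.11.

€1,102,579.11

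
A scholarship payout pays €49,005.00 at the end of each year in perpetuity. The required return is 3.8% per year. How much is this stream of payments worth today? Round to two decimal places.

Periodic rate r = 0.038 per year.
Level perpetuity: PV = PMT / r = 49,005 / (0.038) = €1,289,605.26.

€1,289,605.26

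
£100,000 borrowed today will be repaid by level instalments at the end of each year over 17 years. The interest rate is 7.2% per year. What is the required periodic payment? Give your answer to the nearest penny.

Level ordinary annuity; solve PV = PMT × [(1 − (1+r)^−n)/r] for PMT.
Periodic rate r = 0.072 per year.
With n = 17: PMT = 100,000 / ([(1 − (1+r)^−n)/r]) = £10,384.85

£10,384.85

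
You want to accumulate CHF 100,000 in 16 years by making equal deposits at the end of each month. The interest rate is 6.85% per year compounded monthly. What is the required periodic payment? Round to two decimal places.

Level ordinary annuity; solve FV = PMT × [((1+r)^n − 1)/r] for PMT.
Periodic rate r = 0.0685/12 per month; n is counted in months.
With n = 192: PMT = 100,000 / ([((1+r)^n − 1)/r]) = CHF 287.88

CHF 287.88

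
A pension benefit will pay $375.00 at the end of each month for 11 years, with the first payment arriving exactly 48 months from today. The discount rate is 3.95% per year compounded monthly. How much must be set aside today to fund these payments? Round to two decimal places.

Ordinary annuity of 132 payments, first payment at period 48.
Periodic rate r = 0.0395/12 per month; n is counted in months.
The ordinary-annuity PV formula values the stream one period before the first payment (period 47); discount that back 47 periods:
PV₀ = 375 × [1 − (1+r)^−132] / r × (1+r)^−47 = $34,357.14

$34,357.14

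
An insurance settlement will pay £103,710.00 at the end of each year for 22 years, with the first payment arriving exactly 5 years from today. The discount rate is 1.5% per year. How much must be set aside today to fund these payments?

£1,819,513.86

Ordinary annuity of 22 payments, first payment at period 5.
Periodic rate r = 0.015 per year.
The ordinary-annuity PV formula values the stream one period before the first payment (period 4); discount that back 4 periods:
PV₀ = 103,710 × [1 − (1+r)^−22] / r × (1+r)^−4 = £1,819,513.86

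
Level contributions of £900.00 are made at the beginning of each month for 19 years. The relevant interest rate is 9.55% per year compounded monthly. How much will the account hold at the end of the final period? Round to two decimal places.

This is an annuity due: 228 deposits of £900.00 at the beginning of each month.
Periodic rate r = 0.0955/12 per month; n is counted in months.
FV = PMT × [((1+r)^n − 1)/r] × (1+r) = 900 × [(1+r)^228 − 1] / r × (1+r) = £580,669.16

£580,669.16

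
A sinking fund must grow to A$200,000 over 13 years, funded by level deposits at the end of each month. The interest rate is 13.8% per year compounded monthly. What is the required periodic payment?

A$464.44

Level ordinary annuity; solve FV = PMT × [((1+r)^n − 1)/r] for PMT.
Periodic rate r = 0.138/12 per month; n is counted in months.
With n = 156: PMT = 200,000 / ([((1+r)^n − 1)/r]) = A$464.44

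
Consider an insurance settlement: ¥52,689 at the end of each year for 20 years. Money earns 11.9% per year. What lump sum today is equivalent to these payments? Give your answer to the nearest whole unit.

This is an ordinary annuity: 20 payments of ¥52,689 at the end of each year.
Periodic rate r = 0.119 per year.
PV = PMT × [(1 − (1+r)^−n)/r] = 52,689 × [1 − (1+r)^−20] / r = ¥396,037

¥396,037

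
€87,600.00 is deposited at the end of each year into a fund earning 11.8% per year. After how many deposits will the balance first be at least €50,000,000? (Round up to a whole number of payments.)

Periodic rate r = 0.118 per year.
Ordinary annuity FV: 50,000,000 = 87,600 × [((1+r)^n − 1)/r].
(1+r)^n = 1 + 50,000,000 × r / 87,600, so n = ln(1 + 50,000,000·r/87,600) / ln(1+r) = 37.88.
Round up to a whole number of payments: n = 38.

38 payments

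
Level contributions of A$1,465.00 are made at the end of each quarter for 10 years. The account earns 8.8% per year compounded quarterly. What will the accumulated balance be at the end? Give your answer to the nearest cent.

This is an ordinary annuity: 40 deposits of A$1,465.00 at the end of each quarter.
Periodic rate r = 0.088/4 per quarter; n is counted in quarters.
FV = PMT × [((1+r)^n − 1)/r] = 1,465 × [(1+r)^40 − 1] / r = A$92,428.73

A$92,428.73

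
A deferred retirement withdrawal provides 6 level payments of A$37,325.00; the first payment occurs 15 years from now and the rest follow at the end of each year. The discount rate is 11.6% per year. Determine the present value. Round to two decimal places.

Ordinary annuity of 6 payments, first payment at period 15.
Periodic rate r = 0.116 per year.
The ordinary-annuity PV formula values the stream one period before the first payment (period 14); discount that back 14 periods:
PV₀ = 37,325 × [1 − (1+r)^−6] / r × (1+r)^−14 = A$33,390.92

A$33,390.92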